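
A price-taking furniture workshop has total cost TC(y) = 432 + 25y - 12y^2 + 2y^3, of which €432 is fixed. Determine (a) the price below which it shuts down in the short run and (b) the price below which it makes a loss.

Shutdown price = €7; break-even price = €97

Shutdown price = min AVC. AVC = 25 - 12y + 2y^2, with vertex at y = 3 and minimum €7.
ATC = 432/y + 25 - 12y + 2y^2. Setting dATC/dy = −432/y^2 − 12 + 4y = 0 gives y = 6 (since 4·6^3 − 12·6^2 = 432).
min ATC = 432/6 + 25 − 12·6 + 2·6^2 = €97. That is the break-even price.
For €7 ≤ P < €97 the firm produces at a loss; below €7 it shuts down.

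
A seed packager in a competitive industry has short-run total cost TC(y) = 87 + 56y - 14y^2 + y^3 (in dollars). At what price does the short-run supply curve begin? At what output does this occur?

The shutdown price is the minimum of AVC. VC = 56y - 14y^2 + y^3, so AVC = 56 - 14y + y^2.
dAVC/dy = -14 + 2y = 0 gives y = 7. min AVC = 56 - 14·7 + 7^2 = 7.
For P < $7 the firm produces nothing.

$7 per unit, at y = 7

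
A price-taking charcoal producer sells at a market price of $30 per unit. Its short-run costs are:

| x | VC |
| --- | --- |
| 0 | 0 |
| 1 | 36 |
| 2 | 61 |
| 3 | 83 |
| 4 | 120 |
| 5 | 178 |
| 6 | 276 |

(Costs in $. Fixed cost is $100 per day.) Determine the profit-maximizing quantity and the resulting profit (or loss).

x = 3; profit = -$93

Tabulate TR − TC: x=0: -100; x=1: -106; x=2: -101; x=3: -93; x=4: -100; x=5: -128; x=6: -196.
Profit is maximized at x = 3. AVC there is 83/3 = $27.67 ≤ P, so producing beats shutting down (which would give -$100).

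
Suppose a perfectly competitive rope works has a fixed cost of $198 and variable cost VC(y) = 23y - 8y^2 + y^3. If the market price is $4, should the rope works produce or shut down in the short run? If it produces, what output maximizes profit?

Shut down

Variable cost is VC = 23y - 8y^2 + y^3, so AVC = VC/y = 23 - 8y + y^2 and MC = dTC/dy = 23 - 16y + 3y^2.
The AVC parabola has its vertex at y = 8/2 = 4, where AVC = 23 - 8·4 + 4^2 = $7.
Since P = $4 < min AVC = $7, price fails to cover variable cost at any output.
Shutting down limits the loss to fixed cost, $198.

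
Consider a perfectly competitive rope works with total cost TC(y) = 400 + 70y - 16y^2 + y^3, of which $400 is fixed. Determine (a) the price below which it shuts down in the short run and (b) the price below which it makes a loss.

Shutdown price = min AVC. AVC = 70 - 16y + y^2, with vertex at y = 8 and minimum $6.
ATC = 400/y + 70 - 16y + y^2. Setting dATC/dy = −400/y^2 − 16 + 2y = 0 gives y = 10 (since 2·10^3 − 16·10^2 = 400).
min ATC = 400/10 + 70 − 16·10 + 10^2 = $50. That is the break-even price.
Between these two prices the firm operates at a loss; above $50 it earns a profit.

Shutdown price = $6; break-even price = $50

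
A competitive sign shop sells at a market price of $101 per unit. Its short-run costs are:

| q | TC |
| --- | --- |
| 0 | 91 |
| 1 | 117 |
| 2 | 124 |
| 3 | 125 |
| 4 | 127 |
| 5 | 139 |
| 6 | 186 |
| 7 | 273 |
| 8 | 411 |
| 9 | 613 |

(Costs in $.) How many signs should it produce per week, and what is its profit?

q = 7; profit = $434

Compute π = P·q − TC at each output: q=0: -91; q=1: -16; q=2: 78; q=3: 178; q=4: 277; q=5: 366; q=6: 420; q=7: 434; q=8: 397; q=9: 296.
Profit is maximized at q = 7. AVC there is 182/7 = $26 ≤ P, so producing beats shutting down (which would give -$91).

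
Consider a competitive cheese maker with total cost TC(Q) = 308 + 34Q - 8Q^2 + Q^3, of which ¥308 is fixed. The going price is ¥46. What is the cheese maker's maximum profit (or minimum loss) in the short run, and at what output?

Profit = -¥164 at Q = 6

AVC = 34 - 8Q + Q^2; min AVC = ¥18 at Q = 4. Since P = ¥46 ≥ min AVC, the firm produces.
With MC = 34 - 16Q + 3Q^2, P = MC on the upward-sloping part at Q* = 6.
TR = 46·6 = 276. TC = 308 + 132 = 440. Profit = 276 − 440 = -¥164.
By producing, the firm covers all variable cost plus ¥144 of fixed cost; shutting down would lose the full ¥308.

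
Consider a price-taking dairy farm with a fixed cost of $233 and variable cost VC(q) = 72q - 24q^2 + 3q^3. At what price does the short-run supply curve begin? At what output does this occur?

The firm shuts down when price falls below the minimum of average variable cost. AVC = VC/q = 72 - 24q + 3q^2.
dAVC/dq = -24 + 6q = 0 gives q = 4. min AVC = 72 - 24·4 + 3·4^2 = 24.
For P < $24 the firm produces nothing.

$24 per unit, at q = 4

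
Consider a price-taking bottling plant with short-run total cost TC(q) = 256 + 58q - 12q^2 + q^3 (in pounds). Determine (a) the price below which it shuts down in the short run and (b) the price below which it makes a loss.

AVC = 58 - 12q + q^2; minimized at q = 6, giving min AVC = £22. That is the shutdown price.
ATC = 256/q + 58 - 12q + q^2. Setting dATC/dq = −256/q^2 − 12 + 2q = 0 gives q = 8 (since 2·8^3 − 12·8^2 = 256).
min ATC = 256/8 + 58 − 12·8 + 8^2 = £58. That is the break-even price.
For £22 ≤ P < £58 the firm produces at a loss; below £22 it shuts down.

Shutdown price = £22; break-even price = £58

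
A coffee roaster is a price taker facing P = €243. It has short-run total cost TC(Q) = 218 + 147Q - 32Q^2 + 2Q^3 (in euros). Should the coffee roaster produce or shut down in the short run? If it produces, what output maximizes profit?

Produce at Q = 12

Variable cost is VC = 147Q - 32Q^2 + 2Q^3, so AVC = VC/Q = 147 - 32Q + 2Q^2 and MC = dTC/dQ = 147 - 64Q + 6Q^2.
AVC is minimized where dAVC/dQ = -32 + 4Q = 0, at Q = 8; min AVC = 147 - 32·8 + 2·8^2 = €19.
Since P = €243 ≥ min AVC = €19, price covers variable cost and the firm should produce.
Set P = MC: 243 = 147 - 64Q + 6Q^2 → -96 - 64Q + 6Q^2 = 0. The roots are Q = -4/3 and Q = 12; the profit-maximizing output is on the rising part of MC, so Q* = 12.
Check: AVC at Q = 12 is €51 ≤ P, so revenue covers variable cost.
Profit = P·Q − TC = 243·12 − 830 = €2086.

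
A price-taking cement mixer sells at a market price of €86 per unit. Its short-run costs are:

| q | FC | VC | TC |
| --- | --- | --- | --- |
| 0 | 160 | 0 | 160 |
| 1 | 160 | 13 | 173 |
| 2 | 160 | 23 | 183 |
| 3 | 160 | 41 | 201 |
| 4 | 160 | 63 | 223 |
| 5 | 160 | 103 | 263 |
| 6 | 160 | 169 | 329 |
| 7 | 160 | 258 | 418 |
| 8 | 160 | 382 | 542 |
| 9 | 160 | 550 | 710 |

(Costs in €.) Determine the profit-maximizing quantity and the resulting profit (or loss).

q = 6; profit = €187

Compute π = P·q − TC at each output: q=0: -160; q=1: -87; q=2: -11; q=3: 57; q=4: 121; q=5: 167; q=6: 187; q=7: 184; q=8: 146; q=9: 64.
Profit is maximized at q = 6. AVC there is 169/6 = €28.17 ≤ P, so producing beats shutting down (which would give -€160).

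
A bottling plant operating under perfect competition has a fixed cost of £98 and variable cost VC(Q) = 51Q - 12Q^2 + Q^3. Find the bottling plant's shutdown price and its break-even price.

Shutdown price = £15; break-even price = £30

AVC = 51 - 12Q + Q^2; minimized at Q = 6, giving min AVC = £15. That is the shutdown price.
ATC = 98/Q + 51 - 12Q + Q^2. Setting dATC/dQ = −98/Q^2 − 12 + 2Q = 0 gives Q = 7 (since 2·7^3 − 12·7^2 = 98).
min ATC = 98/7 + 51 − 12·7 + 7^2 = £30. That is the break-even price.
For £15 ≤ P < £30 the firm produces at a loss; below £15 it shuts down.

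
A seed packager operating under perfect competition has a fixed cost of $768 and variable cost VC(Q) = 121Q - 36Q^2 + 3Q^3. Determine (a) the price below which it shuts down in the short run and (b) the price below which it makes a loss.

AVC = 121 - 36Q + 3Q^2; minimized at Q = 6, giving min AVC = $13. That is the shutdown price.
ATC = 768/Q + 121 - 36Q + 3Q^2. Setting dATC/dQ = −768/Q^2 − 36 + 6Q = 0 gives Q = 8 (since 6·8^3 − 36·8^2 = 768).
min ATC = 768/8 + 121 − 36·8 + 3·8^2 = $121. That is the break-even price.
For $13 ≤ P < $121 the firm produces at a loss; below $13 it shuts down.

Shutdown price = $13; break-even price = $121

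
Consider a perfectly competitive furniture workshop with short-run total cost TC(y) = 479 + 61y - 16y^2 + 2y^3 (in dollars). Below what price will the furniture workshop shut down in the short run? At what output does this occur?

The shutdown price is the minimum of AVC. VC = 61y - 16y^2 + 2y^3, so AVC = 61 - 16y + 2y^2.
dAVC/dy = -16 + 4y = 0 gives y = 4. min AVC = 61 - 16·4 + 2·4^2 = 29.
So the shutdown price is $29.

$29 per unit, at y = 4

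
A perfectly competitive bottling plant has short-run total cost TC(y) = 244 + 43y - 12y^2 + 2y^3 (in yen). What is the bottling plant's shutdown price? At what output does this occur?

The firm shuts down when price falls below the minimum of average variable cost. AVC = VC/y = 43 - 12y + 2y^2.
dAVC/dy = -12 + 4y = 0 gives y = 3. min AVC = 43 - 12·3 + 2·3^2 = 25.
The firm shuts down for any P below ¥25.

¥25 per unit, at y = 3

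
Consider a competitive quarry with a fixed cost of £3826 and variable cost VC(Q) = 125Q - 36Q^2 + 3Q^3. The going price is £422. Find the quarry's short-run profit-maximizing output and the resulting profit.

AVC = 125 - 36Q + 3Q^2; min AVC = £17 at Q = 6. Since P = £422 ≥ min AVC, the firm produces.
MC = 125 - 72Q + 9Q^2. Setting P = MC and taking the root on the rising branch gives Q* = 11.
TR = 422·11 = 4642. TC = 3826 + 1012 = 4838. Profit = 4642 − 4838 = -£196.
By producing, the firm covers all variable cost plus £3630 of fixed cost; shutting down would lose the full £3826.

Profit = -£196 at Q = 11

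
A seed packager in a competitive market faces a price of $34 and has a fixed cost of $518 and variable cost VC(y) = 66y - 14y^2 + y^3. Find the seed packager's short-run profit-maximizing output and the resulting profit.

Profit = -$390 at y = 8

AVC = 66 - 14y + y^2 has its minimum $17 at y = 7; price $34 clears that bar, so the firm operates.
MC = 66 - 28y + 3y^2. Setting P = MC and taking the root on the rising branch gives y* = 8.
TR = 34·8 = 272. TC = 518 + 144 = 662. Profit = 272 − 662 = -$390.
By producing, the firm covers all variable cost plus $128 of fixed cost; shutting down would lose the full $518.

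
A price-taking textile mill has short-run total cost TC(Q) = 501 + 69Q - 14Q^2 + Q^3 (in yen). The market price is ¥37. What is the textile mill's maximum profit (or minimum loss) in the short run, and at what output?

AVC = 69 - 14Q + Q^2; min AVC = ¥20 at Q = 7. Since P = ¥37 ≥ min AVC, the firm produces.
With MC = 69 - 28Q + 3Q^2, P = MC on the upward-sloping part at Q* = 8.
TR = 37·8 = 296. TC = 501 + 168 = 669. Profit = 296 − 669 = -¥373.
Shutting down would mean losing the fixed cost of ¥501, so operating at a loss of ¥373 is better by ¥128.

Profit = -¥373 at Q = 8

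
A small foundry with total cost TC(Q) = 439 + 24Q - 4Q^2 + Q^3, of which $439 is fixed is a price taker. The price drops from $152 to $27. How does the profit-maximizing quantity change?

MC = 24 - 8Q + 3Q^2; the shutdown threshold is min AVC = $20 (at Q = 2).
At P = $152 ≥ min AVC, set P = MC on the rising branch: Q = 8.
At P = $27 ≥ min AVC, set P = MC: Q = 3. The firm stays open but cuts output.

Output falls from 8 to 3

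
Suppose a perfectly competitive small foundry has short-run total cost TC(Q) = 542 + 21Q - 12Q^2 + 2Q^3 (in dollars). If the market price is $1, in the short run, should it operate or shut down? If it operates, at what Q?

Strip out fixed cost: VC = 21Q - 12Q^2 + 2Q^3. Then AVC = 21 - 12Q + 2Q^2 and MC = 21 - 24Q + 6Q^2.
The AVC parabola has its vertex at Q = 12/4 = 3, where AVC = 21 - 12·3 + 2·3^2 = $3.
P = $1 lies below min AVC = $3; no output level covers variable cost.
The firm minimizes its loss by shutting down and losing only its fixed cost of $542.

Shut down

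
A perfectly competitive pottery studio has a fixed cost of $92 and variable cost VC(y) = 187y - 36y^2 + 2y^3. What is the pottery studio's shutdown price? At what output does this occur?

$25 per unit, at y = 9

Short-run supply begins at min AVC. From VC = 187y - 36y^2 + 2y^3, AVC = 187 - 36y + 2y^2.
At the minimum of AVC, MC = AVC. MC = 187 - 72y + 6y^2; setting MC = AVC gives 4y^2 - 36y = 0, so y = 9. min AVC = 25.
So the shutdown price is $25.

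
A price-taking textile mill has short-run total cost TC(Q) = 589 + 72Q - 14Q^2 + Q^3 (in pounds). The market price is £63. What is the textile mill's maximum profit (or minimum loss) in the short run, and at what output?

Profit = -£265 at Q = 9

AVC = 72 - 14Q + Q^2 has its minimum £23 at Q = 7; price £63 clears that bar, so the firm operates.
With MC = 72 - 28Q + 3Q^2, P = MC on the upward-sloping part at Q* = 9.
TR = 63·9 = 567. TC = 589 + 243 = 832. Profit = 567 − 832 = -£265.
By producing, the firm covers all variable cost plus £324 of fixed cost; shutting down would lose the full £589.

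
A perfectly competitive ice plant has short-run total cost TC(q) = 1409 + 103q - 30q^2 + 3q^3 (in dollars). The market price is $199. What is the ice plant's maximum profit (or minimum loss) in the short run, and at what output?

Profit = -$257 at q = 8

AVC = 103 - 30q + 3q^2 has its minimum $28 at q = 5; price $199 clears that bar, so the firm operates.
MC = 103 - 60q + 9q^2. Setting P = MC and taking the root on the rising branch gives q* = 8.
TR = 199·8 = 1592. TC = 1409 + 440 = 1849. Profit = 1592 − 1849 = -$257.
That loss of $257 beats the $1409 the firm would lose by shutting down; producing recovers $1152 of fixed cost.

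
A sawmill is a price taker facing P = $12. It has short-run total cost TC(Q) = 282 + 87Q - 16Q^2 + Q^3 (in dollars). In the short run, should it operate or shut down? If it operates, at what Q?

Shut down

Variable cost is VC = 87Q - 16Q^2 + Q^3, so AVC = VC/Q = 87 - 16Q + Q^2 and MC = dTC/dQ = 87 - 32Q + 3Q^2.
The AVC parabola has its vertex at Q = 16/2 = 8, where AVC = 87 - 16·8 + 8^2 = $23.
P = $12 lies below min AVC = $23; no output level covers variable cost.
The firm minimizes its loss by shutting down and losing only its fixed cost of $282.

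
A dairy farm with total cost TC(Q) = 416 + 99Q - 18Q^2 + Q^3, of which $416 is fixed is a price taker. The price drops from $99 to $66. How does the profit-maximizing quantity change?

Output falls from 12 to 11

AVC = 99 - 18Q + Q^2, minimized at Q = 9 where min AVC = $18. MC = 99 - 36Q + 3Q^2.
At P = $99 ≥ min AVC, set P = MC on the rising branch: Q = 12.
At P = $66 ≥ min AVC, set P = MC: Q = 11. The firm stays open but cuts output.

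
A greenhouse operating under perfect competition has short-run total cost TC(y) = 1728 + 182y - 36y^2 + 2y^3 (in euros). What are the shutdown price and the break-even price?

AVC = 182 - 36y + 2y^2; minimized at y = 9, giving min AVC = €20. That is the shutdown price.
ATC = 1728/y + 182 - 36y + 2y^2. Setting dATC/dy = −1728/y^2 − 36 + 4y = 0 gives y = 12 (since 4·12^3 − 36·12^2 = 1728).
min ATC = 1728/12 + 182 − 36·12 + 2·12^2 = €182. That is the break-even price.
For €20 ≤ P < €182 the firm produces at a loss; below €20 it shuts down.

Shutdown price = €20; break-even price = €182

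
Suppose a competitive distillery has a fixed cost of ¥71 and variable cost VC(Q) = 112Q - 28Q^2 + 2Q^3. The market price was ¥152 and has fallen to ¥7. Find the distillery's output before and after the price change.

MC = 112 - 56Q + 6Q^2; the shutdown threshold is min AVC = ¥14 (at Q = 7).
With P = ¥152 above the shutdown price, P = MC gives Q = 10.
At P = ¥7 < min AVC = ¥14, price no longer covers variable cost at any output, so the firm shuts down: Q = 0.

Output falls from 10 to 0 (the firm shuts down)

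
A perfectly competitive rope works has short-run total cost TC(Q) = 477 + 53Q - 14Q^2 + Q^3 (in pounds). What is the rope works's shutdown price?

The firm shuts down when price falls below the minimum of average variable cost. AVC = VC/Q = 53 - 14Q + Q^2.
dAVC/dQ = -14 + 2Q = 0 gives Q = 7. min AVC = 53 - 14·7 + 7^2 = 4.
The firm shuts down for any P below £4.

£4 per unit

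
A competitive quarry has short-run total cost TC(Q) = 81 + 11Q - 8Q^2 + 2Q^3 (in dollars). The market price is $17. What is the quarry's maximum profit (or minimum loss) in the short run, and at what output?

Profit = -$45 at Q = 3

AVC = 11 - 8Q + 2Q^2; min AVC = $3 at Q = 2. Since P = $17 ≥ min AVC, the firm produces.
MC = 11 - 16Q + 6Q^2. Setting P = MC and taking the root on the rising branch gives Q* = 3.
TR = 17·3 = 51. TC = 81 + 15 = 96. Profit = 51 − 96 = -$45.
That loss of $45 beats the $81 the firm would lose by shutting down; producing recovers $36 of fixed cost.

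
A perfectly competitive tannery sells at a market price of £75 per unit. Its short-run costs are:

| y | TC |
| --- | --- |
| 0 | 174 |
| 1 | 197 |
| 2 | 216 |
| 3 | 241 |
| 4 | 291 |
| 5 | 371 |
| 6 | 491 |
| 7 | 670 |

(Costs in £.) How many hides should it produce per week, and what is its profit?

Profit at each row (π = 75y − TC): y=0: -174; y=1: -122; y=2: -66; y=3: -16; y=4: 9; y=5: 4; y=6: -41; y=7: -145.
Profit is maximized at y = 4. AVC there is 117/4 = £29.25 ≤ P, so producing beats shutting down (which would give -£174).

y = 4; profit = £9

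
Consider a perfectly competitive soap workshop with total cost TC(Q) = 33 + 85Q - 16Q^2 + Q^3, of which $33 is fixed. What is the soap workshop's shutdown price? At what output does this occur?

Short-run supply begins at min AVC. From VC = 85Q - 16Q^2 + Q^3, AVC = 85 - 16Q + Q^2.
At the minimum of AVC, MC = AVC. MC = 85 - 32Q + 3Q^2; setting MC = AVC gives 2Q^2 - 16Q = 0, so Q = 8. min AVC = 21.
So the shutdown price is $21.

$21 per unit, at Q = 8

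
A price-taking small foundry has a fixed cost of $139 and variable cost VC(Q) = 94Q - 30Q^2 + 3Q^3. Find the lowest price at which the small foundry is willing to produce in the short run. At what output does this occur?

The shutdown price is the minimum of AVC. VC = 94Q - 30Q^2 + 3Q^3, so AVC = 94 - 30Q + 3Q^2.
At the minimum of AVC, MC = AVC. MC = 94 - 60Q + 9Q^2; setting MC = AVC gives 6Q^2 - 30Q = 0, so Q = 5. min AVC = 19.
The firm shuts down for any P below $19.

$19 per unit, at Q = 5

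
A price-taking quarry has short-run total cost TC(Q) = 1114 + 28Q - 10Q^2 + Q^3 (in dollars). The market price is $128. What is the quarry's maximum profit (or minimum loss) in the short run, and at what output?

AVC = 28 - 10Q + Q^2 has its minimum $3 at Q = 5; price $128 clears that bar, so the firm operates.
With MC = 28 - 20Q + 3Q^2, P = MC on the upward-sloping part at Q* = 10.
TR = 128·10 = 1280. TC = 1114 + 280 = 1394. Profit = 1280 − 1394 = -$114.
Shutting down would mean losing the fixed cost of $1114, so operating at a loss of $114 is better by $1000.

Profit = -$114 at Q = 10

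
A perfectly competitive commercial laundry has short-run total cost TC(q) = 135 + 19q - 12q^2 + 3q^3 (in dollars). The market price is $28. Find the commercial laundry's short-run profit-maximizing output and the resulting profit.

Profit = -$81 at q = 3

AVC = 19 - 12q + 3q^2 has its minimum $7 at q = 2; price $28 clears that bar, so the firm operates.
MC = 19 - 24q + 9q^2. Setting P = MC and taking the root on the rising branch gives q* = 3.
TR = 28·3 = 84. TC = 135 + 30 = 165. Profit = 84 − 165 = -$81.
Shutting down would mean losing the fixed cost of $135, so operating at a loss of $81 is better by $54.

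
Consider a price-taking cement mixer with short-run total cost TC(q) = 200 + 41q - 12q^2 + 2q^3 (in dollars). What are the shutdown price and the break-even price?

Shutdown price = $23; break-even price = $71

AVC = 41 - 12q + 2q^2; minimized at q = 3, giving min AVC = $23. That is the shutdown price.
ATC = 200/q + 41 - 12q + 2q^2. Setting dATC/dq = −200/q^2 − 12 + 4q = 0 gives q = 5 (since 4·5^3 − 12·5^2 = 200).
min ATC = 200/5 + 41 − 12·5 + 2·5^2 = $71. That is the break-even price.
For $23 ≤ P < $71 the firm produces at a loss; below $23 it shuts down.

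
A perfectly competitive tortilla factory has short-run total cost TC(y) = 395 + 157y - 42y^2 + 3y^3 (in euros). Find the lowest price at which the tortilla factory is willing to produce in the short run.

€10 per unit

The firm shuts down when price falls below the minimum of average variable cost. AVC = VC/y = 157 - 42y + 3y^2.
At the minimum of AVC, MC = AVC. MC = 157 - 84y + 9y^2; setting MC = AVC gives 6y^2 - 42y = 0, so y = 7. min AVC = 10.
The firm shuts down for any P below €10.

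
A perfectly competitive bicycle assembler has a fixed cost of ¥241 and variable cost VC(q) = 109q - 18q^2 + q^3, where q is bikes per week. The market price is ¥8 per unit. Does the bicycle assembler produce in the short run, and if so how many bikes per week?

From TC, MC = TC'(q) = 109 - 36q + 3q^2 and AVC = VC/q = 109 - 18q + q^2.
AVC hits its minimum where MC = AVC, at q = 9, giving min AVC = 109 - 18·9 + 9^2 = ¥28.
P = ¥8 lies below min AVC = ¥28; no output level covers variable cost.
The firm minimizes its loss by shutting down and losing only its fixed cost of ¥241.

Shut down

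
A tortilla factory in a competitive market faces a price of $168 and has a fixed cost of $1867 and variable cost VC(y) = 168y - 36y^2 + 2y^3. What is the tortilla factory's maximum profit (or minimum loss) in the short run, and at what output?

AVC = 168 - 36y + 2y^2; min AVC = $6 at y = 9. Since P = $168 ≥ min AVC, the firm produces.
MC = 168 - 72y + 6y^2. Setting P = MC and taking the root on the rising branch gives y* = 12.
TR = 168·12 = 2016. TC = 1867 + 288 = 2155. Profit = 2016 − 2155 = -$139.
By producing, the firm covers all variable cost plus $1728 of fixed cost; shutting down would lose the full $1867.

Profit = -$139 at y = 12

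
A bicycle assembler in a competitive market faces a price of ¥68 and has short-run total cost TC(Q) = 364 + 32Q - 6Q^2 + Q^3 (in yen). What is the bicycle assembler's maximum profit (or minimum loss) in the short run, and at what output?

Profit = -¥148 at Q = 6

AVC = 32 - 6Q + Q^2; min AVC = ¥23 at Q = 3. Since P = ¥68 ≥ min AVC, the firm produces.
With MC = 32 - 12Q + 3Q^2, P = MC on the upward-sloping part at Q* = 6.
TR = 68·6 = 408. TC = 364 + 192 = 556. Profit = 408 − 556 = -¥148.
That loss of ¥148 beats the ¥364 the firm would lose by shutting down; producing recovers ¥216 of fixed cost.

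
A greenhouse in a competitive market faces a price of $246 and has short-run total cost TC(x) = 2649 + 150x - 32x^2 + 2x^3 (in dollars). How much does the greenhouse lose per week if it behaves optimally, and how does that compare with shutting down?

Profit = -$345 at x = 12

AVC = 150 - 32x + 2x^2 has its minimum $22 at x = 8; price $246 clears that bar, so the firm operates.
MC = 150 - 64x + 6x^2. Setting P = MC and taking the root on the rising branch gives x* = 12.
TR = 246·12 = 2952. TC = 2649 + 648 = 3297. Profit = 2952 − 3297 = -$345.
By producing, the firm covers all variable cost plus $2304 of fixed cost; shutting down would lose the full $2649.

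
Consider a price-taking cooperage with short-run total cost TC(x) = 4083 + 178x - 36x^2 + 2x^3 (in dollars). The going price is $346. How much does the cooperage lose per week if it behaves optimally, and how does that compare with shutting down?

Profit = -$163 at x = 14

AVC = 178 - 36x + 2x^2 has its minimum $16 at x = 9; price $346 clears that bar, so the firm operates.
MC = 178 - 72x + 6x^2. Setting P = MC and taking the root on the rising branch gives x* = 14.
TR = 346·14 = 4844. TC = 4083 + 924 = 5007. Profit = 4844 − 5007 = -$163.
That loss of $163 beats the $4083 the firm would lose by shutting down; producing recovers $3920 of fixed cost.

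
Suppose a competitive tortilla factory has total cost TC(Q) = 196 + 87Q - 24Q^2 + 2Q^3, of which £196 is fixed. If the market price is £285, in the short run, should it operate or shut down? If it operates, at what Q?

Strip out fixed cost: VC = 87Q - 24Q^2 + 2Q^3. Then AVC = 87 - 24Q + 2Q^2 and MC = 87 - 48Q + 6Q^2.
The AVC parabola has its vertex at Q = 24/4 = 6, where AVC = 87 - 24·6 + 2·6^2 = £15.
Since P = £285 ≥ min AVC = £15, price covers variable cost and the firm should produce.
Solving P = MC: -198 - 48Q + 6Q^2 = 0 ⇒ Q = -3 or 11. On the upward-sloping branch, Q* = 11.
Check: AVC at Q = 11 is £65 ≤ P, so revenue covers variable cost.
Profit = P·Q − TC = 285·11 − 911 = £2224.

Produce at Q = 11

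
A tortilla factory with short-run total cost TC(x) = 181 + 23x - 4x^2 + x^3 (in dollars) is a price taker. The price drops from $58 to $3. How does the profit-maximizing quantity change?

Output falls from 5 to 0 (the firm shuts down)

AVC = 23 - 4x + x^2, minimized at x = 2 where min AVC = $19. MC = 23 - 8x + 3x^2.
At P = $58 ≥ min AVC, set P = MC on the rising branch: x = 5.
At P = $3 < min AVC = $19, price no longer covers variable cost at any output, so the firm shuts down: x = 0.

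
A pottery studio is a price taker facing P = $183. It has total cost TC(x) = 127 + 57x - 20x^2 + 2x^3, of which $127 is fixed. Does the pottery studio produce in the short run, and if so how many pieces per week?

Strip out fixed cost: VC = 57x - 20x^2 + 2x^3. Then AVC = 57 - 20x + 2x^2 and MC = 57 - 40x + 6x^2.
The AVC parabola has its vertex at x = 20/4 = 5, where AVC = 57 - 20·5 + 2·5^2 = $7.
Since P = $183 ≥ min AVC = $7, price covers variable cost and the firm should produce.
Solving P = MC: -126 - 40x + 6x^2 = 0 ⇒ x = -7/3 or 9. On the upward-sloping branch, x* = 9.
Check: AVC at x = 9 is $39 ≤ P, so revenue covers variable cost.
Profit = P·x − TC = 183·9 − 478 = $1169.

Produce at x = 9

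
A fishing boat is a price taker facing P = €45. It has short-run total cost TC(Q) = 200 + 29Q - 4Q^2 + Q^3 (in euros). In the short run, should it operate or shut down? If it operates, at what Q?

Produce at Q = 4

From TC, MC = TC'(Q) = 29 - 8Q + 3Q^2 and AVC = VC/Q = 29 - 4Q + Q^2.
The AVC parabola has its vertex at Q = 4/2 = 2, where AVC = 29 - 4·2 + 2^2 = €25.
P = €45 exceeds min AVC = €25, so the firm stays open.
Set P = MC: 45 = 29 - 8Q + 3Q^2 → -16 - 8Q + 3Q^2 = 0. The roots are Q = -4/3 and Q = 4; the profit-maximizing output is on the rising part of MC, so Q* = 4.
Check: AVC at Q = 4 is €29 ≤ P, so revenue covers variable cost.
Profit = P·Q − TC = 45·4 − 316 = -€136, a loss, but smaller than the €200 fixed cost the firm would lose by shutting down.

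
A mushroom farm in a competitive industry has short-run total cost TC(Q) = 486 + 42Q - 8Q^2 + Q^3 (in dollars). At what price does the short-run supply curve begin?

$26 per unit

The shutdown price is the minimum of AVC. VC = 42Q - 8Q^2 + Q^3, so AVC = 42 - 8Q + Q^2.
dAVC/dQ = -8 + 2Q = 0 gives Q = 4. min AVC = 42 - 8·4 + 4^2 = 26.
So the shutdown price is $26.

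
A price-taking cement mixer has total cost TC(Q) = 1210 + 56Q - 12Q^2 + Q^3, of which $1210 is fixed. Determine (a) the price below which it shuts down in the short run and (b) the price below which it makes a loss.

Shutdown price = min AVC. AVC = 56 - 12Q + Q^2, with vertex at Q = 6 and minimum $20.
ATC = 1210/Q + 56 - 12Q + Q^2. Setting dATC/dQ = −1210/Q^2 − 12 + 2Q = 0 gives Q = 11 (since 2·11^3 − 12·11^2 = 1210).
min ATC = 1210/11 + 56 − 12·11 + 11^2 = $155. That is the break-even price.
For $20 ≤ P < $155 the firm produces at a loss; below $20 it shuts down.

Shutdown price = $20; break-even price = $155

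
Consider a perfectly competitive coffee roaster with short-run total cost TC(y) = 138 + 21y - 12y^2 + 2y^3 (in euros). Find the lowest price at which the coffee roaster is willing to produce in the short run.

€3 per unit

The shutdown price is the minimum of AVC. VC = 21y - 12y^2 + 2y^3, so AVC = 21 - 12y + 2y^2.
At the minimum of AVC, MC = AVC. MC = 21 - 24y + 6y^2; setting MC = AVC gives 4y^2 - 12y = 0, so y = 3. min AVC = 3.
The firm shuts down for any P below €3.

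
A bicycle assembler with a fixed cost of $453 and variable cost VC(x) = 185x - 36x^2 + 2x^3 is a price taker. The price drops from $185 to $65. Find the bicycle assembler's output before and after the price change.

Output falls from 12 to 10

MC = 185 - 72x + 6x^2; the shutdown threshold is min AVC = $23 (at x = 9).
At P = $185 ≥ min AVC, set P = MC on the rising branch: x = 12.
At P = $65 ≥ min AVC, set P = MC: x = 10. The firm stays open but cuts output.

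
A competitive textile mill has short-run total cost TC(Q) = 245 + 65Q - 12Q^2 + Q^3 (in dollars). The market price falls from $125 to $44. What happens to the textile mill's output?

Output falls from 10 to 7

AVC = 65 - 12Q + Q^2, minimized at Q = 6 where min AVC = $29. MC = 65 - 24Q + 3Q^2.
At P = $125 ≥ min AVC, set P = MC on the rising branch: Q = 10.
At P = $44 ≥ min AVC, set P = MC: Q = 7. The firm stays open but cuts output.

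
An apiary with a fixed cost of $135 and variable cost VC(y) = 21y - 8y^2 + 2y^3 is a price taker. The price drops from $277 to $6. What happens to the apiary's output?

Output falls from 8 to 0 (the firm shuts down)

AVC = 21 - 8y + 2y^2, minimized at y = 2 where min AVC = $13. MC = 21 - 16y + 6y^2.
With P = $277 above the shutdown price, P = MC gives y = 8.
At P = $6 < min AVC = $13, price no longer covers variable cost at any output, so the firm shuts down: y = 0.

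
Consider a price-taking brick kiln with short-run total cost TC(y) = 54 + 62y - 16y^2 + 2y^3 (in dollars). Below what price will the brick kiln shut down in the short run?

Short-run supply begins at min AVC. From VC = 62y - 16y^2 + 2y^3, AVC = 62 - 16y + 2y^2.
dAVC/dy = -16 + 4y = 0 gives y = 4. min AVC = 62 - 16·4 + 2·4^2 = 30.
The firm shuts down for any P below $30.

$30 per unit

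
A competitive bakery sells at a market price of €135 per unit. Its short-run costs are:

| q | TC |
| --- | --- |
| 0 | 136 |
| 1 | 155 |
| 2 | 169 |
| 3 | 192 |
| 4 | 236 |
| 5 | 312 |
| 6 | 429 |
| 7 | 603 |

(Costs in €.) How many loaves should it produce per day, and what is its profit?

q = 6; profit = €381

Compute π = P·q − TC at each output: q=0: -136; q=1: -20; q=2: 101; q=3: 213; q=4: 304; q=5: 363; q=6: 381; q=7: 342.
Profit is maximized at q = 6. AVC there is 293/6 = €48.83 ≤ P, so producing beats shutting down (which would give -€136).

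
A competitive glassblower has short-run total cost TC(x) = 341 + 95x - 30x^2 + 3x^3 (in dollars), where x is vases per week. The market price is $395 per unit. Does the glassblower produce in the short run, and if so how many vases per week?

Produce at x = 10

Strip out fixed cost: VC = 95x - 30x^2 + 3x^3. Then AVC = 95 - 30x + 3x^2 and MC = 95 - 60x + 9x^2.
AVC is minimized where dAVC/dx = -30 + 6x = 0, at x = 5; min AVC = 95 - 30·5 + 3·5^2 = $20.
Since P = $395 ≥ min AVC = $20, price covers variable cost and the firm should produce.
Set P = MC: 395 = 95 - 60x + 9x^2 → -300 - 60x + 9x^2 = 0. The roots are x = -10/3 and x = 10; the profit-maximizing output is on the rising part of MC, so x* = 10.
Check: AVC at x = 10 is $95 ≤ P, so revenue covers variable cost.
Profit = P·x − TC = 395·10 − 1291 = $2659.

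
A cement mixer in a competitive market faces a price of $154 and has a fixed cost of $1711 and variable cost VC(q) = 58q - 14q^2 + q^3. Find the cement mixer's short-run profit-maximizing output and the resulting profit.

Profit = -$271 at q = 12

AVC = 58 - 14q + q^2 has its minimum $9 at q = 7; price $154 clears that bar, so the firm operates.
With MC = 58 - 28q + 3q^2, P = MC on the upward-sloping part at q* = 12.
TR = 154·12 = 1848. TC = 1711 + 408 = 2119. Profit = 1848 − 2119 = -$271.
That loss of $271 beats the $1711 the firm would lose by shutting down; producing recovers $1440 of fixed cost.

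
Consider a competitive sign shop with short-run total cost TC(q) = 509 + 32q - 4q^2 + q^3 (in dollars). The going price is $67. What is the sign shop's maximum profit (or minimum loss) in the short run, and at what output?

AVC = 32 - 4q + q^2 has its minimum $28 at q = 2; price $67 clears that bar, so the firm operates.
With MC = 32 - 8q + 3q^2, P = MC on the upward-sloping part at q* = 5.
TR = 67·5 = 335. TC = 509 + 185 = 694. Profit = 335 − 694 = -$359.
That loss of $359 beats the $509 the firm would lose by shutting down; producing recovers $150 of fixed cost.

Profit = -$359 at q = 5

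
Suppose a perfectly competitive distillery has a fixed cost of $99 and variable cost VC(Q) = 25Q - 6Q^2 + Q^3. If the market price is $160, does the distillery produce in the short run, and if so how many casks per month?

Produce at Q = 9

From TC, MC = TC'(Q) = 25 - 12Q + 3Q^2 and AVC = VC/Q = 25 - 6Q + Q^2.
AVC is minimized where dAVC/dQ = -6 + 2Q = 0, at Q = 3; min AVC = 25 - 6·3 + 3^2 = $16.
Because $160 ≥ $16, revenue can cover variable cost; the firm operates.
P = MC gives -135 - 12Q + 3Q^2 = 0, with roots -5 and 9. Take the larger (rising MC): Q* = 9.
Check: AVC at Q = 9 is $52 ≤ P, so revenue covers variable cost.
Profit = P·Q − TC = 160·9 − 567 = $873.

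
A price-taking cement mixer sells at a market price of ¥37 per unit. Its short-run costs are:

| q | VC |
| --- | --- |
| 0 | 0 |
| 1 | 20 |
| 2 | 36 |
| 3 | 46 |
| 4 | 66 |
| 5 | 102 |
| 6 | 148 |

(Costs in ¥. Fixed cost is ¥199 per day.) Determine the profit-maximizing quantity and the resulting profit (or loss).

q = 5; profit = -¥116

Tabulate TR − TC: q=0: -199; q=1: -182; q=2: -161; q=3: -134; q=4: -117; q=5: -116; q=6: -125.
Profit is maximized at q = 5. AVC there is 102/5 = ¥20.40 ≤ P, so producing beats shutting down (which would give -¥199).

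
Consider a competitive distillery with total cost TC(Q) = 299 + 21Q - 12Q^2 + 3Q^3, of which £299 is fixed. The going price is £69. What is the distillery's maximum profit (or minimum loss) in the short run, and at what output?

Profit = -£107 at Q = 4

AVC = 21 - 12Q + 3Q^2; min AVC = £9 at Q = 2. Since P = £69 ≥ min AVC, the firm produces.
MC = 21 - 24Q + 9Q^2. Setting P = MC and taking the root on the rising branch gives Q* = 4.
TR = 69·4 = 276. TC = 299 + 84 = 383. Profit = 276 − 383 = -£107.
By producing, the firm covers all variable cost plus £192 of fixed cost; shutting down would lose the full £299.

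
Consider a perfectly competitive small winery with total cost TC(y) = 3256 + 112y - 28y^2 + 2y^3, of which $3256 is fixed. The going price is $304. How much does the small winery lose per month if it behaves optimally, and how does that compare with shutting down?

AVC = 112 - 28y + 2y^2; min AVC = $14 at y = 7. Since P = $304 ≥ min AVC, the firm produces.
With MC = 112 - 56y + 6y^2, P = MC on the upward-sloping part at y* = 12.
TR = 304·12 = 3648. TC = 3256 + 768 = 4024. Profit = 3648 − 4024 = -$376.
That loss of $376 beats the $3256 the firm would lose by shutting down; producing recovers $2880 of fixed cost.

Profit = -$376 at y = 12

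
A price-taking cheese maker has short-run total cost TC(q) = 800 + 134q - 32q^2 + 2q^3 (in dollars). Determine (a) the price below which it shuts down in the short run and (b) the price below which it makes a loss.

Shutdown price = $6; break-even price = $94

AVC = 134 - 32q + 2q^2; minimized at q = 8, giving min AVC = $6. That is the shutdown price.
ATC = 800/q + 134 - 32q + 2q^2. Setting dATC/dq = −800/q^2 − 32 + 4q = 0 gives q = 10 (since 4·10^3 − 32·10^2 = 800).
min ATC = 800/10 + 134 − 32·10 + 2·10^2 = $94. That is the break-even price.
Between these two prices the firm operates at a loss; above $94 it earns a profit.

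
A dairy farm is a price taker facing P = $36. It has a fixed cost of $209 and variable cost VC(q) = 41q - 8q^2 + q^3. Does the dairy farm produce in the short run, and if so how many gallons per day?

From TC, MC = TC'(q) = 41 - 16q + 3q^2 and AVC = VC/q = 41 - 8q + q^2.
AVC is minimized where dAVC/dq = -8 + 2q = 0, at q = 4; min AVC = 41 - 8·4 + 4^2 = $25.
Because $36 ≥ $25, revenue can cover variable cost; the firm operates.
Solving P = MC: 5 - 16q + 3q^2 = 0 ⇒ q = 1/3 or 5. On the upward-sloping branch, q* = 5.
Check: AVC at q = 5 is $26 ≤ P, so revenue covers variable cost.
Profit = P·q − TC = 36·5 − 339 = -$159, a loss, but smaller than the $209 fixed cost the firm would lose by shutting down.

Produce at q = 5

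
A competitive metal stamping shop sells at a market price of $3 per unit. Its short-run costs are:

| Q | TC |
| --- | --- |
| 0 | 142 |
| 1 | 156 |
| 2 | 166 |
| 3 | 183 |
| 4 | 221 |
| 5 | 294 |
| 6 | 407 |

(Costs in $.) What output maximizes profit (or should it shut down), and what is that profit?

Q = 0 (shut down); profit = -$142

Profit at each row (π = 3Q − TC): Q=0: -142; Q=1: -153; Q=2: -160; Q=3: -174; Q=4: -209; Q=5: -279; Q=6: -389.
Profit is highest at Q = 0. Equivalently, the lowest AVC in the table is 24/2 ≈ $12 at Q = 2, and P = $3 falls below it — price never covers variable cost, so the firm shuts down and loses only its fixed cost.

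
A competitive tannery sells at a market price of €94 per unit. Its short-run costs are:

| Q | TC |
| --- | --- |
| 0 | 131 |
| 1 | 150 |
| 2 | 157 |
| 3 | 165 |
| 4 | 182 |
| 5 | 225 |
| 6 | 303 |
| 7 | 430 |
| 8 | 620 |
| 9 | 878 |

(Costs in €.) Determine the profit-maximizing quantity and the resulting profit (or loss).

Tabulate TR − TC: Q=0: -131; Q=1: -56; Q=2: 31; Q=3: 117; Q=4: 194; Q=5: 245; Q=6: 261; Q=7: 228; Q=8: 132; Q=9: -32.
Profit is maximized at Q = 6. AVC there is 172/6 = €28.67 ≤ P, so producing beats shutting down (which would give -€131).

Q = 6; profit = €261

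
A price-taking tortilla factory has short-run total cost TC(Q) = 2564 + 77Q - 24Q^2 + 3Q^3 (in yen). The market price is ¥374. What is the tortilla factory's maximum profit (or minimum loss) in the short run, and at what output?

Profit = -¥134 at Q = 9

AVC = 77 - 24Q + 3Q^2 has its minimum ¥29 at Q = 4; price ¥374 clears that bar, so the firm operates.
With MC = 77 - 48Q + 9Q^2, P = MC on the upward-sloping part at Q* = 9.
TR = 374·9 = 3366. TC = 2564 + 936 = 3500. Profit = 3366 − 3500 = -¥134.
By producing, the firm covers all variable cost plus ¥2430 of fixed cost; shutting down would lose the full ¥2564.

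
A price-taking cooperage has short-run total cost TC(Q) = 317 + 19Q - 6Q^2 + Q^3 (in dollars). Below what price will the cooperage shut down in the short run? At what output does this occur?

$10 per unit, at Q = 3

Short-run supply begins at min AVC. From VC = 19Q - 6Q^2 + Q^3, AVC = 19 - 6Q + Q^2.
At the minimum of AVC, MC = AVC. MC = 19 - 12Q + 3Q^2; setting MC = AVC gives 2Q^2 - 6Q = 0, so Q = 3. min AVC = 10.
The firm shuts down for any P below $10.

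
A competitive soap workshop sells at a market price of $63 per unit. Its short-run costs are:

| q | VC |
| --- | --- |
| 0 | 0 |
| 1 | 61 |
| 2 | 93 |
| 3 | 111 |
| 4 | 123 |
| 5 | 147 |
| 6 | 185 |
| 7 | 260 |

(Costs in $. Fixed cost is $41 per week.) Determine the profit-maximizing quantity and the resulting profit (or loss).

q = 6; profit = $152

Tabulate TR − TC: q=0: -41; q=1: -39; q=2: -8; q=3: 37; q=4: 88; q=5: 127; q=6: 152; q=7: 140.
Profit is maximized at q = 6. AVC there is 185/6 = $30.83 ≤ P, so producing beats shutting down (which would give -$41).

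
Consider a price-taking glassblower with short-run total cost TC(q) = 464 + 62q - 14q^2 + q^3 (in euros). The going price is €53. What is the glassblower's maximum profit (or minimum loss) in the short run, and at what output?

AVC = 62 - 14q + q^2 has its minimum €13 at q = 7; price €53 clears that bar, so the firm operates.
MC = 62 - 28q + 3q^2. Setting P = MC and taking the root on the rising branch gives q* = 9.
TR = 53·9 = 477. TC = 464 + 153 = 617. Profit = 477 − 617 = -€140.
Shutting down would mean losing the fixed cost of €464, so operating at a loss of €140 is better by €324.

Profit = -€140 at q = 9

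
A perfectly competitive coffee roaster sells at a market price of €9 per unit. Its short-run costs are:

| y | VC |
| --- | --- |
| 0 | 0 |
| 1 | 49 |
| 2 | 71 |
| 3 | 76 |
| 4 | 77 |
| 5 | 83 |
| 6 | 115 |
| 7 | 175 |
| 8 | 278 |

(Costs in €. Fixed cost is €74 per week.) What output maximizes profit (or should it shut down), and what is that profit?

Tabulate TR − TC: y=0: -74; y=1: -114; y=2: -127; y=3: -123; y=4: -115; y=5: -112; y=6: -135; y=7: -186; y=8: -280.
Profit is highest at y = 0. Equivalently, the lowest AVC in the table is 83/5 ≈ €16.60 at y = 5, and P = €9 falls below it — price never covers variable cost, so the firm shuts down and loses only its fixed cost.

y = 0 (shut down); profit = -€74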